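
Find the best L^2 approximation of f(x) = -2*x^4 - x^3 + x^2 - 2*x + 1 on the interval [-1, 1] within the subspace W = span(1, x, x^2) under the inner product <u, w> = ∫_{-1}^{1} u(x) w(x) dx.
g(x) = -5*x^2/7 - 13*x/5 + 41/35

The best approximation g ∈ W is the orthogonal projection of f onto W. Writing g = a_0 + a_1 x + a_2 x^2, the coefficients solve the normal equations G · a = b where
  G_{ij} = <φ_i, φ_j> and b_i = <f, φ_i>, with φ_0 = 1, φ_1 = x, φ_2 = x^2.
G =
  [2, 0, 2/3]
  [0, 2/3, 0]
  [2/3, 0, 2/5],
b = (28/15, -26/15, 52/105).
Solving gives a_0 = 41/35, a_1 = -13/5, a_2 = -5/7, so
  g(x) = -5*x^2/7 - 13*x/5 + 41/35.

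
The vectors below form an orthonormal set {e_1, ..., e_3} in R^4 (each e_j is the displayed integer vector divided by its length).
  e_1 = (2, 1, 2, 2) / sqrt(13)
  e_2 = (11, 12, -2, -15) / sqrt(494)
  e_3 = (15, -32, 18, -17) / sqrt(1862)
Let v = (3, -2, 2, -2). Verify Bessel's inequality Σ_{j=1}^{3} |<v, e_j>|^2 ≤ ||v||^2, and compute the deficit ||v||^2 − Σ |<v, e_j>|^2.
Σ |<v, e_j>|^2 = 1025/49; ||v||^2 = 21; deficit = 4/49

Write each e_j = u_j / sqrt(<u_j, u_j>) where u_j is the displayed integer vector. Then <v, e_j> = <v, u_j> / sqrt(<u_j, u_j>), so |<v, e_j>|^2 = <v, u_j>^2 / <u_j, u_j>.
Coefficients: <v, e_1> = 4/sqrt(13), <v, e_2> = 35/sqrt(494), <v, e_3> = 179/sqrt(1862).
Square and sum: Σ |<v, e_j>|^2 = 1025/49.
Compute ||v||^2 = v·v = 21.
Deficit = 21 − 1025/49 = 4/49 ≥ 0, confirming Bessel's inequality. (The deficit equals ||v − Σ <v,e_j> e_j||^2, the squared distance from v to span{e_j}.)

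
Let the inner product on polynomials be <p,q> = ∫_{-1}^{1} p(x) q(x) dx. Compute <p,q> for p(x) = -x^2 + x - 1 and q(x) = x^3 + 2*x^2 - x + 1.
<p,q> = -76/15

Expand the product: p(x)·q(x) = -x^5 - x^4 + 2*x^3 - 4*x^2 + 2*x - 1.
∫_{-1}^{1} of each monomial x^k gives [2/(k+1) if k even, 0 if k odd]. Integrating term-by-term (or equivalently evaluating the antiderivative F(x) = -x^6/6 - x^5/5 + x^4/2 - 4*x^3/3 + x^2 - x at the endpoints):
  F(1) − F(−1) = -6/5 − (58/15) = -76/15.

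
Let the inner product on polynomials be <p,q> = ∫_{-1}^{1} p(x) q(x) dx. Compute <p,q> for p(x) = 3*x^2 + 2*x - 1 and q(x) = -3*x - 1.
<p,q> = -4

Expand the product: p(x)·q(x) = -9*x^3 - 9*x^2 + x + 1.
∫_{-1}^{1} of each monomial x^k gives [2/(k+1) if k even, 0 if k odd]. Integrating term-by-term (or equivalently evaluating the antiderivative F(x) = -9*x^4/4 - 3*x^3 + x^2/2 + x at the endpoints):
  F(1) − F(−1) = -15/4 − (1/4) = -4.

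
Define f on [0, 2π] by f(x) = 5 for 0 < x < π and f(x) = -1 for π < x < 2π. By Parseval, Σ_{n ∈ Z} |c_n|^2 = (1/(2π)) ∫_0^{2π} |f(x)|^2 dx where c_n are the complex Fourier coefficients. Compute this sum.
Σ |c_n|^2 = 13

Parseval equates the L^2 energy of f (normalised by 1/(2π)) with the ℓ^2 sum of its Fourier coefficients: (1/(2π)) ∫_0^{2π} |f|^2 = Σ |c_n|^2.
Compute the left side: (1/(2π)) [∫_0^π 5^2 dx + ∫_π^{2π} (-1)^2 dx] = (1/(2π)) · (25π + 1π) = (25 + 1)/2 = 13.
So Σ_{n ∈ Z} |c_n|^2 = 13.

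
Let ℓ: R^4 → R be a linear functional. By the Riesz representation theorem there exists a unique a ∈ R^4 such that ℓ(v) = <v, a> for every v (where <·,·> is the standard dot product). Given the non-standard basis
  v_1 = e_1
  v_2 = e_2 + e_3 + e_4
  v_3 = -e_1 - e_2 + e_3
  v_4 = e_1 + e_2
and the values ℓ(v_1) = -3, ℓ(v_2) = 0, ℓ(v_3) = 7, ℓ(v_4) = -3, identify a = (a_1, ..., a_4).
a = (-3, 0, 4, -4)

Write a = (a_1, ..., a_4) in the standard basis. For each basis vector v_i, ℓ(v_i) = <v_i, a> is a linear equation in the a_j's. Collect the n equations into a matrix system V a = ℓ, where row i of V is v_i (expressed in the standard basis). Since V is invertible (lower-triangular with 1s on the diagonal, up to permutation), solve by back-substitution:
  V =
[[1, 0, 0, 0],
 [0, 1, 1, 1],
 [-1, -1, 1, 0],
 [1, 1, 0, 0]]
  V a = (-3, 0, 7, -3)
Solving gives a = (-3, 0, 4, -4).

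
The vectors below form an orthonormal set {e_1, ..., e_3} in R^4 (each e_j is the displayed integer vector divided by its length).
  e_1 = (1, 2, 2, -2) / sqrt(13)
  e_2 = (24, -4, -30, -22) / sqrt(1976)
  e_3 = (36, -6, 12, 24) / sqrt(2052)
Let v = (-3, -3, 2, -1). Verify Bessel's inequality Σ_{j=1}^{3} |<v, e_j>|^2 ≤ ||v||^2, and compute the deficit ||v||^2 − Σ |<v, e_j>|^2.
Σ |<v, e_j>|^2 = 19/2; ||v||^2 = 23; deficit = 27/2

Write each e_j = u_j / sqrt(<u_j, u_j>) where u_j is the displayed integer vector. Then <v, e_j> = <v, u_j> / sqrt(<u_j, u_j>), so |<v, e_j>|^2 = <v, u_j>^2 / <u_j, u_j>.
Coefficients: <v, e_1> = -3/sqrt(13), <v, e_2> = -98/sqrt(1976), <v, e_3> = -90/sqrt(2052).
Square and sum: Σ |<v, e_j>|^2 = 19/2.
Compute ||v||^2 = v·v = 23.
Deficit = 23 − 19/2 = 27/2 ≥ 0, confirming Bessel's inequality. (The deficit equals ||v − Σ <v,e_j> e_j||^2, the squared distance from v to span{e_j}.)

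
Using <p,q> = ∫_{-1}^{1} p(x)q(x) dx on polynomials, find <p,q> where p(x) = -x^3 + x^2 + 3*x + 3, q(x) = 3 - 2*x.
<p,q> = 84/5

Expand the product: p(x)·q(x) = 2*x^4 - 5*x^3 - 3*x^2 + 3*x + 9.
∫_{-1}^{1} of each monomial x^k gives [2/(k+1) if k even, 0 if k odd]. Integrating term-by-term (or equivalently evaluating the antiderivative F(x) = 2*x^5/5 - 5*x^4/4 - x^3 + 3*x^2/2 + 9*x at the endpoints):
  F(1) − F(−1) = 173/20 − (-163/20) = 84/5.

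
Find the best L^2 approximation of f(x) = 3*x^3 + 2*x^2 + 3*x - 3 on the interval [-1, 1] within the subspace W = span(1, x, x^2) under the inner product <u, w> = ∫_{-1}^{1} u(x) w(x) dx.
g(x) = 2*x^2 + 24*x/5 - 3

The best approximation g ∈ W is the orthogonal projection of f onto W. Writing g = a_0 + a_1 x + a_2 x^2, the coefficients solve the normal equations G · a = b where
  G_{ij} = <φ_i, φ_j> and b_i = <f, φ_i>, with φ_0 = 1, φ_1 = x, φ_2 = x^2.
G =
  [2, 0, 2/3]
  [0, 2/3, 0]
  [2/3, 0, 2/5],
b = (-14/3, 16/5, -6/5).
Solving gives a_0 = -3, a_1 = 24/5, a_2 = 2, so
  g(x) = 2*x^2 + 24*x/5 - 3.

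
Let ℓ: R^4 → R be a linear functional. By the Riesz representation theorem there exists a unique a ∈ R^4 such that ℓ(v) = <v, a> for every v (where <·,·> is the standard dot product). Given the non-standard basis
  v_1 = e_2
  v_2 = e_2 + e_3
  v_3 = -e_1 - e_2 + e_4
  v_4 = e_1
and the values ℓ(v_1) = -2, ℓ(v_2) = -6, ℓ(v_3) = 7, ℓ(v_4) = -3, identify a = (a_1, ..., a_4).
a = (-3, -2, -4, 2)

Write a = (a_1, ..., a_4) in the standard basis. For each basis vector v_i, ℓ(v_i) = <v_i, a> is a linear equation in the a_j's. Collect the n equations into a matrix system V a = ℓ, where row i of V is v_i (expressed in the standard basis). Since V is invertible (lower-triangular with 1s on the diagonal, up to permutation), solve by back-substitution:
  V =
[[0, 1, 0, 0],
 [0, 1, 1, 0],
 [-1, -1, 0, 1],
 [1, 0, 0, 0]]
  V a = (-2, -6, 7, -3)
Solving gives a = (-3, -2, -4, 2).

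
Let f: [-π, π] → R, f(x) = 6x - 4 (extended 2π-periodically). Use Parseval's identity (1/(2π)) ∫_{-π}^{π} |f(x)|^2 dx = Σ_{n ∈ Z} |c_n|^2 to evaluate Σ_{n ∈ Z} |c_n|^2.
Σ |c_n|^2 = 12π^2 + 16

Expand and integrate term by term over [-π, π]:
  ∫ (6x)^2 dx = 36·(2π^3/3); ∫ 2·6·(-4)·x dx = 0 (odd integrand); ∫ (-4)^2 dx = 16·2π.
So (1/(2π)) ∫_{-π}^{π} (6x - 4)^2 dx = 36π^2/3 + 16 = 12π^2 + 16.
Parseval ⇒ Σ |c_n|^2 = 12π^2 + 16.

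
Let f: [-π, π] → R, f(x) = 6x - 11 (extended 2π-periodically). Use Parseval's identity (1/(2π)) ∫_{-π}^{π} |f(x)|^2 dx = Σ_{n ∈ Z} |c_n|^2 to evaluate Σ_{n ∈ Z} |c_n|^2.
Σ |c_n|^2 = 12π^2 + 121

Expand and integrate term by term over [-π, π]:
  ∫ (6x)^2 dx = 36·(2π^3/3); ∫ 2·6·(-11)·x dx = 0 (odd integrand); ∫ (-11)^2 dx = 121·2π.
So (1/(2π)) ∫_{-π}^{π} (6x - 11)^2 dx = 36π^2/3 + 121 = 12π^2 + 121.
Parseval ⇒ Σ |c_n|^2 = 12π^2 + 121.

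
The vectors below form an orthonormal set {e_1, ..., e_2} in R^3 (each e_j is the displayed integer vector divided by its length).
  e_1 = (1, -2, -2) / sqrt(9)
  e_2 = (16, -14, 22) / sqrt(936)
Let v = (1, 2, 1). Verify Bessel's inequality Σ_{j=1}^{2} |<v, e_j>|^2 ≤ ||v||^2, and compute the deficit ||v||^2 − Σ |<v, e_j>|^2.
Σ |<v, e_j>|^2 = 75/26; ||v||^2 = 6; deficit = 81/26

Write each e_j = u_j / sqrt(<u_j, u_j>) where u_j is the displayed integer vector. Then <v, e_j> = <v, u_j> / sqrt(<u_j, u_j>), so |<v, e_j>|^2 = <v, u_j>^2 / <u_j, u_j>.
Coefficients: <v, e_1> = -5/sqrt(9), <v, e_2> = 10/sqrt(936).
Square and sum: Σ |<v, e_j>|^2 = 75/26.
Compute ||v||^2 = v·v = 6.
Deficit = 6 − 75/26 = 81/26 ≥ 0, confirming Bessel's inequality. (The deficit equals ||v − Σ <v,e_j> e_j||^2, the squared distance from v to span{e_j}.)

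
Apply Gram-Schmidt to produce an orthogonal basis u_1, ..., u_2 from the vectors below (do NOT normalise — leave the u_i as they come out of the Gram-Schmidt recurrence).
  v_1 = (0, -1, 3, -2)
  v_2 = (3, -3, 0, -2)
Orthogonal basis:
  u_1 = (0, -1, 3, -2)
  u_2 = (3, -5/2, -3/2, -1)

Apply the Gram-Schmidt recurrence
  u_1 = v_1
  u_i = v_i − Σ_{j<i} ((v_i · u_j) / (u_j · u_j)) · u_j.

Step by step this gives:
  u_1 = (0, -1, 3, -2)
  u_2 = (3, -5/2, -3/2, -1)

Orthogonality check:
  u_2 · u_1 = 0 (should be 0)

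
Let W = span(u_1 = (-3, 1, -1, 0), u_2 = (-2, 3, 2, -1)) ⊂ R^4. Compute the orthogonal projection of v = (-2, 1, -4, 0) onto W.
proj_W(v) = (-439/149, -59/149, -381/149, 88/149)

Set up U = [u_1 | ... | u_2] ∈ R^(4×2). The projector onto W = col(U) is P = U (U^T U)^(-1) U^T.
Compute U^T U =
  [11, 7]
  [7, 18],
and U^T v = (11, -1).
Solve U^T U · c = U^T v for the coefficients: c = (205/149, -88/149). The projection is proj_W(v) = U c.
Check: (v - proj_W(v)) · u_1 = 0  (should be 0).
Check: (v - proj_W(v)) · u_2 = 0  (should be 0).
Result: proj_W(v) = (-439/149, -59/149, -381/149, 88/149).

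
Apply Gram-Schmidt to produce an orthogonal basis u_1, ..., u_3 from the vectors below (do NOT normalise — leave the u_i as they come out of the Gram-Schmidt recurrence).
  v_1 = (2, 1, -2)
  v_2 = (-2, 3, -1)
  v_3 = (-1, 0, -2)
Orthogonal basis:
  u_1 = (2, 1, -2)
  u_2 = (-20/9, 26/9, -7/9)
  u_3 = (-21/25, -126/125, -168/125)

Apply the Gram-Schmidt recurrence
  u_1 = v_1
  u_i = v_i − Σ_{j<i} ((v_i · u_j) / (u_j · u_j)) · u_j.

Step by step this gives:
  u_1 = (2, 1, -2)
  u_2 = (-20/9, 26/9, -7/9)
  u_3 = (-21/25, -126/125, -168/125)

Orthogonality check:
  u_2 · u_1 = 0 (should be 0)
  u_3 · u_1 = 0 (should be 0)
  u_3 · u_2 = 0 (should be 0)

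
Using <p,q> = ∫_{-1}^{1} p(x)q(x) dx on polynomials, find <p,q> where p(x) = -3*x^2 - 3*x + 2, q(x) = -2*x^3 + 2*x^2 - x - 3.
<p,q> = -4/3

Expand the product: p(x)·q(x) = 6*x^5 - 7*x^3 + 16*x^2 + 7*x - 6.
∫_{-1}^{1} of each monomial x^k gives [2/(k+1) if k even, 0 if k odd]. Integrating term-by-term (or equivalently evaluating the antiderivative F(x) = x^6 - 7*x^4/4 + 16*x^3/3 + 7*x^2/2 - 6*x at the endpoints):
  F(1) − F(−1) = 25/12 − (41/12) = -4/3.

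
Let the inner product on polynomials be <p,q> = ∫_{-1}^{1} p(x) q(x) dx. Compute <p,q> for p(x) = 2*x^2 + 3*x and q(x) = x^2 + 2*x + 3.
<p,q> = 44/5

Expand the product: p(x)·q(x) = 2*x^4 + 7*x^3 + 12*x^2 + 9*x.
∫_{-1}^{1} of each monomial x^k gives [2/(k+1) if k even, 0 if k odd]. Integrating term-by-term (or equivalently evaluating the antiderivative F(x) = 2*x^5/5 + 7*x^4/4 + 4*x^3 + 9*x^2/2 at the endpoints):
  F(1) − F(−1) = 213/20 − (37/20) = 44/5.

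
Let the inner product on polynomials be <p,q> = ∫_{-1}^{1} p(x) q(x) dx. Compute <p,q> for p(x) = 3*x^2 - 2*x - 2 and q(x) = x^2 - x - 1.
<p,q> = 16/5

Expand the product: p(x)·q(x) = 3*x^4 - 5*x^3 - 3*x^2 + 4*x + 2.
∫_{-1}^{1} of each monomial x^k gives [2/(k+1) if k even, 0 if k odd]. Integrating term-by-term (or equivalently evaluating the antiderivative F(x) = 3*x^5/5 - 5*x^4/4 - x^3 + 2*x^2 + 2*x at the endpoints):
  F(1) − F(−1) = 47/20 − (-17/20) = 16/5.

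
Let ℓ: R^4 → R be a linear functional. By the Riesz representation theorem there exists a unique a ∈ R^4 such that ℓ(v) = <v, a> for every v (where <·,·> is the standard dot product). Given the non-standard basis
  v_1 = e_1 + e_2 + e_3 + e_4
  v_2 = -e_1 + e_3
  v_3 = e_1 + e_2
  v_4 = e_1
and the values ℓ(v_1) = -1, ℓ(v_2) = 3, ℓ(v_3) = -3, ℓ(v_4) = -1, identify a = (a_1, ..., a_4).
a = (-1, -2, 2, 0)

Write a = (a_1, ..., a_4) in the standard basis. For each basis vector v_i, ℓ(v_i) = <v_i, a> is a linear equation in the a_j's. Collect the n equations into a matrix system V a = ℓ, where row i of V is v_i (expressed in the standard basis). Since V is invertible (lower-triangular with 1s on the diagonal, up to permutation), solve by back-substitution:
  V =
[[1, 1, 1, 1],
 [-1, 0, 1, 0],
 [1, 1, 0, 0],
 [1, 0, 0, 0]]
  V a = (-1, 3, -3, -1)
Solving gives a = (-1, -2, 2, 0).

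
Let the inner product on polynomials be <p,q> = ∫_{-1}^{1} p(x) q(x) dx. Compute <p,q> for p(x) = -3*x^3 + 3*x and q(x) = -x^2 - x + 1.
<p,q> = -4/5

Expand the product: p(x)·q(x) = 3*x^5 + 3*x^4 - 6*x^3 - 3*x^2 + 3*x.
∫_{-1}^{1} of each monomial x^k gives [2/(k+1) if k even, 0 if k odd]. Integrating term-by-term (or equivalently evaluating the antiderivative F(x) = x^6/2 + 3*x^5/5 - 3*x^4/2 - x^3 + 3*x^2/2 at the endpoints):
  F(1) − F(−1) = 1/10 − (9/10) = -4/5.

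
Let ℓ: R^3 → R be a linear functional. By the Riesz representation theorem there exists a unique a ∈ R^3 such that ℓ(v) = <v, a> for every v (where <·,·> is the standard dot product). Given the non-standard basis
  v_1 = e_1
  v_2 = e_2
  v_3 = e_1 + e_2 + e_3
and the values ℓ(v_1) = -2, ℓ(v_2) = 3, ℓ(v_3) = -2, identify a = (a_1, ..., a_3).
a = (-2, 3, -3)

Write a = (a_1, ..., a_3) in the standard basis. For each basis vector v_i, ℓ(v_i) = <v_i, a> is a linear equation in the a_j's. Collect the n equations into a matrix system V a = ℓ, where row i of V is v_i (expressed in the standard basis). Since V is invertible (lower-triangular with 1s on the diagonal, up to permutation), solve by back-substitution:
  V =
[[1, 0, 0],
 [0, 1, 0],
 [1, 1, 1]]
  V a = (-2, 3, -2)
Solving gives a = (-2, 3, -3).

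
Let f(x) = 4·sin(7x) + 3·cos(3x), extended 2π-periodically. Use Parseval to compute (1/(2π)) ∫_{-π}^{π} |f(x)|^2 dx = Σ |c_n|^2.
Σ |c_n|^2 = 25/2

Expand |f|^2 and use orthogonality of {sin(nx), cos(mx)} on [-π, π]:
  ∫_{-π}^{π} sin(nx)^2 dx = π, ∫ cos(mx)^2 dx = π, and cross terms integrate to 0.
So ∫_{-π}^{π} f(x)^2 dx = 4^2 · π + 3^2 · π = (16 + 9)π.
Divide by 2π: (16 + 9)/2 = 25/2.
By Parseval, this equals Σ |c_n|^2.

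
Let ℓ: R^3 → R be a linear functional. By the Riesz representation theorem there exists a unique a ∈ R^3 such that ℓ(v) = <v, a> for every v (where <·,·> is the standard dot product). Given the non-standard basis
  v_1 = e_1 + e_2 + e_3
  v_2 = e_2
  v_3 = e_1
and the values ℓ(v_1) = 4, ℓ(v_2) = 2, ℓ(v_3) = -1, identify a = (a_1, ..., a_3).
a = (-1, 2, 3)

Write a = (a_1, ..., a_3) in the standard basis. For each basis vector v_i, ℓ(v_i) = <v_i, a> is a linear equation in the a_j's. Collect the n equations into a matrix system V a = ℓ, where row i of V is v_i (expressed in the standard basis). Since V is invertible (lower-triangular with 1s on the diagonal, up to permutation), solve by back-substitution:
  V =
[[1, 1, 1],
 [0, 1, 0],
 [1, 0, 0]]
  V a = (4, 2, -1)
Solving gives a = (-1, 2, 3).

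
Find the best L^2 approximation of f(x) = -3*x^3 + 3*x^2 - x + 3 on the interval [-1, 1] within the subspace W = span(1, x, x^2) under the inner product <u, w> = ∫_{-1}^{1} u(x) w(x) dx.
g(x) = 3*x^2 - 14*x/5 + 3

The best approximation g ∈ W is the orthogonal projection of f onto W. Writing g = a_0 + a_1 x + a_2 x^2, the coefficients solve the normal equations G · a = b where
  G_{ij} = <φ_i, φ_j> and b_i = <f, φ_i>, with φ_0 = 1, φ_1 = x, φ_2 = x^2.
G =
  [2, 0, 2/3]
  [0, 2/3, 0]
  [2/3, 0, 2/5],
b = (8, -28/15, 16/5).
Solving gives a_0 = 3, a_1 = -14/5, a_2 = 3, so
  g(x) = 3*x^2 - 14*x/5 + 3.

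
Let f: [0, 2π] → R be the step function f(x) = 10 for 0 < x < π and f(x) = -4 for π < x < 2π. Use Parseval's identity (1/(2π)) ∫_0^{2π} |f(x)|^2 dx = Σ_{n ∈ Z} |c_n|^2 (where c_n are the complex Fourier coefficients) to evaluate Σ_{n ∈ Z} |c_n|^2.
Σ |c_n|^2 = 58

Parseval equates the L^2 energy of f (normalised by 1/(2π)) with the ℓ^2 sum of its Fourier coefficients: (1/(2π)) ∫_0^{2π} |f|^2 = Σ |c_n|^2.
Compute the left side: (1/(2π)) [∫_0^π 10^2 dx + ∫_π^{2π} (-4)^2 dx] = (1/(2π)) · (100π + 16π) = (100 + 16)/2 = 58.
So Σ_{n ∈ Z} |c_n|^2 = 58.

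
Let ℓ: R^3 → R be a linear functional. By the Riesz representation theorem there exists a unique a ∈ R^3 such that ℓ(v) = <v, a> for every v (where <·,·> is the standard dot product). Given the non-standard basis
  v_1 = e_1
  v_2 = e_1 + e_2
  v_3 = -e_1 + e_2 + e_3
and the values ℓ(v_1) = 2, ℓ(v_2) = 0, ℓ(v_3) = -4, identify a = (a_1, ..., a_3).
a = (2, -2, 0)

Write a = (a_1, ..., a_3) in the standard basis. For each basis vector v_i, ℓ(v_i) = <v_i, a> is a linear equation in the a_j's. Collect the n equations into a matrix system V a = ℓ, where row i of V is v_i (expressed in the standard basis). Since V is invertible (lower-triangular with 1s on the diagonal, up to permutation), solve by back-substitution:
  V =
[[1, 0, 0],
 [1, 1, 0],
 [-1, 1, 1]]
  V a = (2, 0, -4)
Solving gives a = (2, -2, 0).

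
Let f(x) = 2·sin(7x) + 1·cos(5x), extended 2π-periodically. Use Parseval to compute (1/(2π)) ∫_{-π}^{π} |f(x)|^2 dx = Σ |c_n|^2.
Σ |c_n|^2 = 5/2

Expand |f|^2 and use orthogonality of {sin(nx), cos(mx)} on [-π, π]:
  ∫_{-π}^{π} sin(nx)^2 dx = π, ∫ cos(mx)^2 dx = π, and cross terms integrate to 0.
So ∫_{-π}^{π} f(x)^2 dx = 2^2 · π + 1^2 · π = (4 + 1)π.
Divide by 2π: (4 + 1)/2 = 5/2.
By Parseval, this equals Σ |c_n|^2.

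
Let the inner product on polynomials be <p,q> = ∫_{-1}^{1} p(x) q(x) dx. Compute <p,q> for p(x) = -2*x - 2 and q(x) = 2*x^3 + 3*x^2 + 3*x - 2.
<p,q> = -8/5

Expand the product: p(x)·q(x) = -4*x^4 - 10*x^3 - 12*x^2 - 2*x + 4.
∫_{-1}^{1} of each monomial x^k gives [2/(k+1) if k even, 0 if k odd]. Integrating term-by-term (or equivalently evaluating the antiderivative F(x) = -4*x^5/5 - 5*x^4/2 - 4*x^3 - x^2 + 4*x at the endpoints):
  F(1) − F(−1) = -43/10 − (-27/10) = -8/5.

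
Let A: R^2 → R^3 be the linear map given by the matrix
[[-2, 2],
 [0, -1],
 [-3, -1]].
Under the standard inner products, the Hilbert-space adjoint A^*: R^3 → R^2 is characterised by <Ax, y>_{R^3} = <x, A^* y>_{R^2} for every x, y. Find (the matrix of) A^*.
A^* = A^T =
[[-2, 0, -3],
 [2, -1, -1]]

For real matrices with standard dot products, the defining identity <Ax, y> = <x, A^* y> gives (Ax)^T y = x^T (A^*) y, i.e. x^T A^T y = x^T (A^*) y. Since this holds for all x, y, we must have A^* = A^T. Therefore
A^* =
[[-2, 0, -3],
 [2, -1, -1]].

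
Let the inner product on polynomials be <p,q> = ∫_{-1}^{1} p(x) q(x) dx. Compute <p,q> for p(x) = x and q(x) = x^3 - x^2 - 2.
<p,q> = 2/5

Expand the product: p(x)·q(x) = x^4 - x^3 - 2*x.
∫_{-1}^{1} of each monomial x^k gives [2/(k+1) if k even, 0 if k odd]. Integrating term-by-term (or equivalently evaluating the antiderivative F(x) = x^5/5 - x^4/4 - x^2 at the endpoints):
  F(1) − F(−1) = -21/20 − (-29/20) = 2/5.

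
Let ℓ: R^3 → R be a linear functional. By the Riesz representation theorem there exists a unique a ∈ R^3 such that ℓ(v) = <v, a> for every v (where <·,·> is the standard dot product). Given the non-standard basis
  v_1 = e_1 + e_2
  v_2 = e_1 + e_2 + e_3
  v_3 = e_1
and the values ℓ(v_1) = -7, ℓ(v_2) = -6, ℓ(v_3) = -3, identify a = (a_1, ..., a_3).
a = (-3, -4, 1)

Write a = (a_1, ..., a_3) in the standard basis. For each basis vector v_i, ℓ(v_i) = <v_i, a> is a linear equation in the a_j's. Collect the n equations into a matrix system V a = ℓ, where row i of V is v_i (expressed in the standard basis). Since V is invertible (lower-triangular with 1s on the diagonal, up to permutation), solve by back-substitution:
  V =
[[1, 1, 0],
 [1, 1, 1],
 [1, 0, 0]]
  V a = (-7, -6, -3)
Solving gives a = (-3, -4, 1).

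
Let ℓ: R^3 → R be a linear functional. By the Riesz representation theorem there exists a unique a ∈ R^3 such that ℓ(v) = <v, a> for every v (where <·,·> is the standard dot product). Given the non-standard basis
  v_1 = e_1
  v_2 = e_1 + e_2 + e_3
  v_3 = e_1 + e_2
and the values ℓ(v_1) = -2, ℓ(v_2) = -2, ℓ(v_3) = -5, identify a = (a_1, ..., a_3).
a = (-2, -3, 3)

Write a = (a_1, ..., a_3) in the standard basis. For each basis vector v_i, ℓ(v_i) = <v_i, a> is a linear equation in the a_j's. Collect the n equations into a matrix system V a = ℓ, where row i of V is v_i (expressed in the standard basis). Since V is invertible (lower-triangular with 1s on the diagonal, up to permutation), solve by back-substitution:
  V =
[[1, 0, 0],
 [1, 1, 1],
 [1, 1, 0]]
  V a = (-2, -2, -5)
Solving gives a = (-2, -3, 3).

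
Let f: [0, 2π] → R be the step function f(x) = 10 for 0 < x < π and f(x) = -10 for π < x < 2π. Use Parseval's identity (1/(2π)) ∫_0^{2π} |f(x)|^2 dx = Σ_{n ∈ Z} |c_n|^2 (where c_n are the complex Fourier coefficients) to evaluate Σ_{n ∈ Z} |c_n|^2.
Σ |c_n|^2 = 100

Parseval equates the L^2 energy of f (normalised by 1/(2π)) with the ℓ^2 sum of its Fourier coefficients: (1/(2π)) ∫_0^{2π} |f|^2 = Σ |c_n|^2.
Compute the left side: (1/(2π)) [∫_0^π 10^2 dx + ∫_π^{2π} (-10)^2 dx] = (1/(2π)) · (100π + 100π) = (100 + 100)/2 = 100.
So Σ_{n ∈ Z} |c_n|^2 = 100.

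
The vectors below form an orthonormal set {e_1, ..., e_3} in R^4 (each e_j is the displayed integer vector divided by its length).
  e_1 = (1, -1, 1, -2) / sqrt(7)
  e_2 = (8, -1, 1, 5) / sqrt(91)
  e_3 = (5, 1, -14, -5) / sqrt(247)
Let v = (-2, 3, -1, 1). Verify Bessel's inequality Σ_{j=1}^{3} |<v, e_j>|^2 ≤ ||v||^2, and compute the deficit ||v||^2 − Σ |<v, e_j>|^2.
Σ |<v, e_j>|^2 = 221/19; ||v||^2 = 15; deficit = 64/19

Write each e_j = u_j / sqrt(<u_j, u_j>) where u_j is the displayed integer vector. Then <v, e_j> = <v, u_j> / sqrt(<u_j, u_j>), so |<v, e_j>|^2 = <v, u_j>^2 / <u_j, u_j>.
Coefficients: <v, e_1> = -8/sqrt(7), <v, e_2> = -15/sqrt(91), <v, e_3> = 2/sqrt(247).
Square and sum: Σ |<v, e_j>|^2 = 221/19.
Compute ||v||^2 = v·v = 15.
Deficit = 15 − 221/19 = 64/19 ≥ 0, confirming Bessel's inequality. (The deficit equals ||v − Σ <v,e_j> e_j||^2, the squared distance from v to span{e_j}.)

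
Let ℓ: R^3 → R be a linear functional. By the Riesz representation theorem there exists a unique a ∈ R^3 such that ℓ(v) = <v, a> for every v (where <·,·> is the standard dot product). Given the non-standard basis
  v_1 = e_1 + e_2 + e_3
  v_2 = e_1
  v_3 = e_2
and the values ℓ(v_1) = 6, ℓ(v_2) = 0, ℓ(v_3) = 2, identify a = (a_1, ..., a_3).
a = (0, 2, 4)

Write a = (a_1, ..., a_3) in the standard basis. For each basis vector v_i, ℓ(v_i) = <v_i, a> is a linear equation in the a_j's. Collect the n equations into a matrix system V a = ℓ, where row i of V is v_i (expressed in the standard basis). Since V is invertible (lower-triangular with 1s on the diagonal, up to permutation), solve by back-substitution:
  V =
[[1, 1, 1],
 [1, 0, 0],
 [0, 1, 0]]
  V a = (6, 0, 2)
Solving gives a = (0, 2, 4).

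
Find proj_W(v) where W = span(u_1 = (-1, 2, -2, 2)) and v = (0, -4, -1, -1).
proj_W(v) = (8/13, -16/13, 16/13, -16/13)

Set up U = [u_1 | ... | u_1] ∈ R^(4×1). The projector onto W = col(U) is P = U (U^T U)^(-1) U^T.
Compute U^T U =
  [13],
and U^T v = (-8).
Solve U^T U · c = U^T v for the coefficients: c = (-8/13). The projection is proj_W(v) = U c.
Check: (v - proj_W(v)) · u_1 = 0  (should be 0).
Result: proj_W(v) = (8/13, -16/13, 16/13, -16/13).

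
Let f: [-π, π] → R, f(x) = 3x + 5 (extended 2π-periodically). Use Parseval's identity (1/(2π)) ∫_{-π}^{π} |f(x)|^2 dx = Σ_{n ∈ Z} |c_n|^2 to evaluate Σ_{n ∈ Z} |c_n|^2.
Σ |c_n|^2 = 3π^2 + 25

Expand and integrate term by term over [-π, π]:
  ∫ (3x)^2 dx = 9·(2π^3/3); ∫ 2·3·(5)·x dx = 0 (odd integrand); ∫ 5^2 dx = 25·2π.
So (1/(2π)) ∫_{-π}^{π} (3x + 5)^2 dx = 9π^2/3 + 25 = 3π^2 + 25.
Parseval ⇒ Σ |c_n|^2 = 3π^2 + 25.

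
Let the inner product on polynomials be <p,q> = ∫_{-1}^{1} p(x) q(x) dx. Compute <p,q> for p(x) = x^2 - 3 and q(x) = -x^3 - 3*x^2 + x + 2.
<p,q> = -88/15

Expand the product: p(x)·q(x) = -x^5 - 3*x^4 + 4*x^3 + 11*x^2 - 3*x - 6.
∫_{-1}^{1} of each monomial x^k gives [2/(k+1) if k even, 0 if k odd]. Integrating term-by-term (or equivalently evaluating the antiderivative F(x) = -x^6/6 - 3*x^5/5 + x^4 + 11*x^3/3 - 3*x^2/2 - 6*x at the endpoints):
  F(1) − F(−1) = -18/5 − (34/15) = -88/15.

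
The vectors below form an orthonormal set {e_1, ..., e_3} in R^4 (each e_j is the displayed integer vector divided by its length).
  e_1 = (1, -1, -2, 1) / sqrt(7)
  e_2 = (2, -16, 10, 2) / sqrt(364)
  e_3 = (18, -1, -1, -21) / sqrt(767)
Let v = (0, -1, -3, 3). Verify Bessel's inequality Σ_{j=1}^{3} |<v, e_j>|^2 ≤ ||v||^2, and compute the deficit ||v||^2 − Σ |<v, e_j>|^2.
Σ |<v, e_j>|^2 = 19; ||v||^2 = 19; deficit = 0

Write each e_j = u_j / sqrt(<u_j, u_j>) where u_j is the displayed integer vector. Then <v, e_j> = <v, u_j> / sqrt(<u_j, u_j>), so |<v, e_j>|^2 = <v, u_j>^2 / <u_j, u_j>.
Coefficients: <v, e_1> = 10/sqrt(7), <v, e_2> = -8/sqrt(364), <v, e_3> = -59/sqrt(767).
Square and sum: Σ |<v, e_j>|^2 = 19.
Compute ||v||^2 = v·v = 19.
Deficit = 19 − 19 = 0 ≥ 0, confirming Bessel's inequality. (The deficit equals ||v − Σ <v,e_j> e_j||^2, the squared distance from v to span{e_j}.)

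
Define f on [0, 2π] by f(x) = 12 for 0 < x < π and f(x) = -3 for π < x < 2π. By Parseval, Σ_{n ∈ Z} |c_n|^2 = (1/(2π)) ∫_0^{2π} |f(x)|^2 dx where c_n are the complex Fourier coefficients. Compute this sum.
Σ |c_n|^2 = 153/2

Parseval equates the L^2 energy of f (normalised by 1/(2π)) with the ℓ^2 sum of its Fourier coefficients: (1/(2π)) ∫_0^{2π} |f|^2 = Σ |c_n|^2.
Compute the left side: (1/(2π)) [∫_0^π 12^2 dx + ∫_π^{2π} (-3)^2 dx] = (1/(2π)) · (144π + 9π) = (144 + 9)/2 = 153/2.
So Σ_{n ∈ Z} |c_n|^2 = 153/2.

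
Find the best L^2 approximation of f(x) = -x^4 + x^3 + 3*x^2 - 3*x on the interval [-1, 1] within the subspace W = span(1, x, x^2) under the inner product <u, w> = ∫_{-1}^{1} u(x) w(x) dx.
g(x) = 15*x^2/7 - 12*x/5 + 3/35

The best approximation g ∈ W is the orthogonal projection of f onto W. Writing g = a_0 + a_1 x + a_2 x^2, the coefficients solve the normal equations G · a = b where
  G_{ij} = <φ_i, φ_j> and b_i = <f, φ_i>, with φ_0 = 1, φ_1 = x, φ_2 = x^2.
G =
  [2, 0, 2/3]
  [0, 2/3, 0]
  [2/3, 0, 2/5],
b = (8/5, -8/5, 32/35).
Solving gives a_0 = 3/35, a_1 = -12/5, a_2 = 15/7, so
  g(x) = 15*x^2/7 - 12*x/5 + 3/35.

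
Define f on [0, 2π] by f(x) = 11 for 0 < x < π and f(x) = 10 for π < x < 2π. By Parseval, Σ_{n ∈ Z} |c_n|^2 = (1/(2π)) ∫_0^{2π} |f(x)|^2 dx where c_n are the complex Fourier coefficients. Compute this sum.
Σ |c_n|^2 = 221/2

Parseval equates the L^2 energy of f (normalised by 1/(2π)) with the ℓ^2 sum of its Fourier coefficients: (1/(2π)) ∫_0^{2π} |f|^2 = Σ |c_n|^2.
Compute the left side: (1/(2π)) [∫_0^π 11^2 dx + ∫_π^{2π} 10^2 dx] = (1/(2π)) · (121π + 100π) = (121 + 100)/2 = 221/2.
So Σ_{n ∈ Z} |c_n|^2 = 221/2.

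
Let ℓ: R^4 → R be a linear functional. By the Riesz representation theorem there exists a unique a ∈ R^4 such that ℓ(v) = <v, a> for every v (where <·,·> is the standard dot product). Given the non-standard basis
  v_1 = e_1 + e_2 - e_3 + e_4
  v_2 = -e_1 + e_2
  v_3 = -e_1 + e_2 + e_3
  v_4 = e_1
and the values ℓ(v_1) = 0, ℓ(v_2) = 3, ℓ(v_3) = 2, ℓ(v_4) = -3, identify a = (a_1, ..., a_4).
a = (-3, 0, -1, 2)

Write a = (a_1, ..., a_4) in the standard basis. For each basis vector v_i, ℓ(v_i) = <v_i, a> is a linear equation in the a_j's. Collect the n equations into a matrix system V a = ℓ, where row i of V is v_i (expressed in the standard basis). Since V is invertible (lower-triangular with 1s on the diagonal, up to permutation), solve by back-substitution:
  V =
[[1, 1, -1, 1],
 [-1, 1, 0, 0],
 [-1, 1, 1, 0],
 [1, 0, 0, 0]]
  V a = (0, 3, 2, -3)
Solving gives a = (-3, 0, -1, 2).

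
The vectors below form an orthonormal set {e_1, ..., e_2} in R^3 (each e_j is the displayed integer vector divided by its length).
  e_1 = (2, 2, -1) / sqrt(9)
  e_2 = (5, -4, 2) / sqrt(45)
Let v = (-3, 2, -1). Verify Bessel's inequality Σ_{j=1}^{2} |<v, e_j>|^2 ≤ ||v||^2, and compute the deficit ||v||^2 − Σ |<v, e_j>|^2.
Σ |<v, e_j>|^2 = 14; ||v||^2 = 14; deficit = 0

Write each e_j = u_j / sqrt(<u_j, u_j>) where u_j is the displayed integer vector. Then <v, e_j> = <v, u_j> / sqrt(<u_j, u_j>), so |<v, e_j>|^2 = <v, u_j>^2 / <u_j, u_j>.
Coefficients: <v, e_1> = -1/sqrt(9), <v, e_2> = -25/sqrt(45).
Square and sum: Σ |<v, e_j>|^2 = 14.
Compute ||v||^2 = v·v = 14.
Deficit = 14 − 14 = 0 ≥ 0, confirming Bessel's inequality. (The deficit equals ||v − Σ <v,e_j> e_j||^2, the squared distance from v to span{e_j}.)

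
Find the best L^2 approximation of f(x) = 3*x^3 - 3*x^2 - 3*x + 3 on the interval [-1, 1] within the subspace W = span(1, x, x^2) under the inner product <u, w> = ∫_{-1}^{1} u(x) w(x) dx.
g(x) = -3*x^2 - 6*x/5 + 3

The best approximation g ∈ W is the orthogonal projection of f onto W. Writing g = a_0 + a_1 x + a_2 x^2, the coefficients solve the normal equations G · a = b where
  G_{ij} = <φ_i, φ_j> and b_i = <f, φ_i>, with φ_0 = 1, φ_1 = x, φ_2 = x^2.
G =
  [2, 0, 2/3]
  [0, 2/3, 0]
  [2/3, 0, 2/5],
b = (4, -4/5, 4/5).
Solving gives a_0 = 3, a_1 = -6/5, a_2 = -3, so
  g(x) = -3*x^2 - 6*x/5 + 3.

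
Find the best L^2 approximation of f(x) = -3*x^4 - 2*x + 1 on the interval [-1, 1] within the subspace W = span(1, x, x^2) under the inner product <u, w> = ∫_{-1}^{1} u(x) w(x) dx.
g(x) = -18*x^2/7 - 2*x + 44/35

The best approximation g ∈ W is the orthogonal projection of f onto W. Writing g = a_0 + a_1 x + a_2 x^2, the coefficients solve the normal equations G · a = b where
  G_{ij} = <φ_i, φ_j> and b_i = <f, φ_i>, with φ_0 = 1, φ_1 = x, φ_2 = x^2.
G =
  [2, 0, 2/3]
  [0, 2/3, 0]
  [2/3, 0, 2/5],
b = (4/5, -4/3, -4/21).
Solving gives a_0 = 44/35, a_1 = -2, a_2 = -18/7, so
  g(x) = -18*x^2/7 - 2*x + 44/35.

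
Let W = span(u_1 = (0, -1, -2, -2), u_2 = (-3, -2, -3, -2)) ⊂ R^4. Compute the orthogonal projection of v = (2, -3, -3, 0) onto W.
proj_W(v) = (9/10, -4/5, -19/10, -11/5)

Set up U = [u_1 | ... | u_2] ∈ R^(4×2). The projector onto W = col(U) is P = U (U^T U)^(-1) U^T.
Compute U^T U =
  [9, 12]
  [12, 26],
and U^T v = (9, 9).
Solve U^T U · c = U^T v for the coefficients: c = (7/5, -3/10). The projection is proj_W(v) = U c.
Check: (v - proj_W(v)) · u_1 = 0  (should be 0).
Check: (v - proj_W(v)) · u_2 = 0  (should be 0).
Result: proj_W(v) = (9/10, -4/5, -19/10, -11/5).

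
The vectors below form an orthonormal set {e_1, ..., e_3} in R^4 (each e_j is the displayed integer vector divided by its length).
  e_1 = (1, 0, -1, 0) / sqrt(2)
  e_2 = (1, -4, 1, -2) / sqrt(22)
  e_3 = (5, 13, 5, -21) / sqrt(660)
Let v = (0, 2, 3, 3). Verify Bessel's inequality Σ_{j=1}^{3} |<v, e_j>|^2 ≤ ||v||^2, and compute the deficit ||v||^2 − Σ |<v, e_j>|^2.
Σ |<v, e_j>|^2 = 161/15; ||v||^2 = 22; deficit = 169/15

Write each e_j = u_j / sqrt(<u_j, u_j>) where u_j is the displayed integer vector. Then <v, e_j> = <v, u_j> / sqrt(<u_j, u_j>), so |<v, e_j>|^2 = <v, u_j>^2 / <u_j, u_j>.
Coefficients: <v, e_1> = -3/sqrt(2), <v, e_2> = -11/sqrt(22), <v, e_3> = -22/sqrt(660).
Square and sum: Σ |<v, e_j>|^2 = 161/15.
Compute ||v||^2 = v·v = 22.
Deficit = 22 − 161/15 = 169/15 ≥ 0, confirming Bessel's inequality. (The deficit equals ||v − Σ <v,e_j> e_j||^2, the squared distance from v to span{e_j}.)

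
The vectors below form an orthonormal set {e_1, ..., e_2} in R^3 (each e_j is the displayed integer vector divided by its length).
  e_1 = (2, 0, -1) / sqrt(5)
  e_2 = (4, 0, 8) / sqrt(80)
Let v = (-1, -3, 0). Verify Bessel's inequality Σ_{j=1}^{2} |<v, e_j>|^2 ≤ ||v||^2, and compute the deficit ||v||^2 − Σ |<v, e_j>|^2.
Σ |<v, e_j>|^2 = 1; ||v||^2 = 10; deficit = 9

Write each e_j = u_j / sqrt(<u_j, u_j>) where u_j is the displayed integer vector. Then <v, e_j> = <v, u_j> / sqrt(<u_j, u_j>), so |<v, e_j>|^2 = <v, u_j>^2 / <u_j, u_j>.
Coefficients: <v, e_1> = -2/sqrt(5), <v, e_2> = -4/sqrt(80).
Square and sum: Σ |<v, e_j>|^2 = 1.
Compute ||v||^2 = v·v = 10.
Deficit = 10 − 1 = 9 ≥ 0, confirming Bessel's inequality. (The deficit equals ||v − Σ <v,e_j> e_j||^2, the squared distance from v to span{e_j}.)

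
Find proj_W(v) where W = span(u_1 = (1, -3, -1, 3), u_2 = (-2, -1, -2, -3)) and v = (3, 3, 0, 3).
proj_W(v) = (35/18, 14/9, 41/18, 8/3)

Set up U = [u_1 | ... | u_2] ∈ R^(4×2). The projector onto W = col(U) is P = U (U^T U)^(-1) U^T.
Compute U^T U =
  [20, -6]
  [-6, 18],
and U^T v = (3, -18).
Solve U^T U · c = U^T v for the coefficients: c = (-1/6, -19/18). The projection is proj_W(v) = U c.
Check: (v - proj_W(v)) · u_1 = 0  (should be 0).
Check: (v - proj_W(v)) · u_2 = 0  (should be 0).
Result: proj_W(v) = (35/18, 14/9, 41/18, 8/3).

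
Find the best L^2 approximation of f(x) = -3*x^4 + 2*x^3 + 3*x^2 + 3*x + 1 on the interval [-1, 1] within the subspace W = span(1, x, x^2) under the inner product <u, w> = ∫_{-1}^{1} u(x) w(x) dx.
g(x) = 3*x^2/7 + 21*x/5 + 44/35

The best approximation g ∈ W is the orthogonal projection of f onto W. Writing g = a_0 + a_1 x + a_2 x^2, the coefficients solve the normal equations G · a = b where
  G_{ij} = <φ_i, φ_j> and b_i = <f, φ_i>, with φ_0 = 1, φ_1 = x, φ_2 = x^2.
G =
  [2, 0, 2/3]
  [0, 2/3, 0]
  [2/3, 0, 2/5],
b = (14/5, 14/5, 106/105).
Solving gives a_0 = 44/35, a_1 = 21/5, a_2 = 3/7, so
  g(x) = 3*x^2/7 + 21*x/5 + 44/35.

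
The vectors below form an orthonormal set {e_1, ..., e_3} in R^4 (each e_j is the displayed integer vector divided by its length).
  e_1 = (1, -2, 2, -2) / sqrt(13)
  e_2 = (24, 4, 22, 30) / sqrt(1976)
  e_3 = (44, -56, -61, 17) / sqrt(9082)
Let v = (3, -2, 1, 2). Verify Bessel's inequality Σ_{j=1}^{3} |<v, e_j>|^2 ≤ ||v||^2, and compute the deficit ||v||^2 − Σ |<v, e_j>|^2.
Σ |<v, e_j>|^2 = 4277/239; ||v||^2 = 18; deficit = 25/239

Write each e_j = u_j / sqrt(<u_j, u_j>) where u_j is the displayed integer vector. Then <v, e_j> = <v, u_j> / sqrt(<u_j, u_j>), so |<v, e_j>|^2 = <v, u_j>^2 / <u_j, u_j>.
Coefficients: <v, e_1> = 5/sqrt(13), <v, e_2> = 146/sqrt(1976), <v, e_3> = 217/sqrt(9082).
Square and sum: Σ |<v, e_j>|^2 = 4277/239.
Compute ||v||^2 = v·v = 18.
Deficit = 18 − 4277/239 = 25/239 ≥ 0, confirming Bessel's inequality. (The deficit equals ||v − Σ <v,e_j> e_j||^2, the squared distance from v to span{e_j}.)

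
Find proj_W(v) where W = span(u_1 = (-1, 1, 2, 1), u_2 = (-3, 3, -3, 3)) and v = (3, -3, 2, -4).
proj_W(v) = (10/3, -10/3, 2, -10/3)

Set up U = [u_1 | ... | u_2] ∈ R^(4×2). The projector onto W = col(U) is P = U (U^T U)^(-1) U^T.
Compute U^T U =
  [7, 3]
  [3, 36],
and U^T v = (-6, -36).
Solve U^T U · c = U^T v for the coefficients: c = (-4/9, -26/27). The projection is proj_W(v) = U c.
Check: (v - proj_W(v)) · u_1 = 0  (should be 0).
Check: (v - proj_W(v)) · u_2 = 0  (should be 0).
Result: proj_W(v) = (10/3, -10/3, 2, -10/3).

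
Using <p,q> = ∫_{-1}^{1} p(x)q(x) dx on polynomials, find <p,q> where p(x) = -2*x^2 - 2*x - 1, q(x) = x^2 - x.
<p,q> = -2/15

Expand the product: p(x)·q(x) = -2*x^4 + x^2 + x.
∫_{-1}^{1} of each monomial x^k gives [2/(k+1) if k even, 0 if k odd]. Integrating term-by-term (or equivalently evaluating the antiderivative F(x) = -2*x^5/5 + x^3/3 + x^2/2 at the endpoints):
  F(1) − F(−1) = 13/30 − (17/30) = -2/15.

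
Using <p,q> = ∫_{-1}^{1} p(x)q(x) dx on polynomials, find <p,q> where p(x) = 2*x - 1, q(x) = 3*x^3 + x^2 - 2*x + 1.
<p,q> = -44/15

Expand the product: p(x)·q(x) = 6*x^4 - x^3 - 5*x^2 + 4*x - 1.
∫_{-1}^{1} of each monomial x^k gives [2/(k+1) if k even, 0 if k odd]. Integrating term-by-term (or equivalently evaluating the antiderivative F(x) = 6*x^5/5 - x^4/4 - 5*x^3/3 + 2*x^2 - x at the endpoints):
  F(1) − F(−1) = 17/60 − (193/60) = -44/15.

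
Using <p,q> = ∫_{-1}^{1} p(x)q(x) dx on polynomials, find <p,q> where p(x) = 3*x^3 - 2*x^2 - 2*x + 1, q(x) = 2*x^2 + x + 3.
<p,q> = 8/5

Expand the product: p(x)·q(x) = 6*x^5 - x^4 + 3*x^3 - 6*x^2 - 5*x + 3.
∫_{-1}^{1} of each monomial x^k gives [2/(k+1) if k even, 0 if k odd]. Integrating term-by-term (or equivalently evaluating the antiderivative F(x) = x^6 - x^5/5 + 3*x^4/4 - 2*x^3 - 5*x^2/2 + 3*x at the endpoints):
  F(1) − F(−1) = 1/20 − (-31/20) = 8/5.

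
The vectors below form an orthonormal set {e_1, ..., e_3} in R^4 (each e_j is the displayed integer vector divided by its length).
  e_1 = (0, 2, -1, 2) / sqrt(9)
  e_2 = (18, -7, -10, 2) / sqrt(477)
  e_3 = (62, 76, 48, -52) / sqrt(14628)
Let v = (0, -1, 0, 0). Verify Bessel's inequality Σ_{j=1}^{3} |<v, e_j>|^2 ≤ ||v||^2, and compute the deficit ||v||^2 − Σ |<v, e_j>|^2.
Σ |<v, e_j>|^2 = 65/69; ||v||^2 = 1; deficit = 4/69

Write each e_j = u_j / sqrt(<u_j, u_j>) where u_j is the displayed integer vector. Then <v, e_j> = <v, u_j> / sqrt(<u_j, u_j>), so |<v, e_j>|^2 = <v, u_j>^2 / <u_j, u_j>.
Coefficients: <v, e_1> = -2/sqrt(9), <v, e_2> = 7/sqrt(477), <v, e_3> = -76/sqrt(14628).
Square and sum: Σ |<v, e_j>|^2 = 65/69.
Compute ||v||^2 = v·v = 1.
Deficit = 1 − 65/69 = 4/69 ≥ 0, confirming Bessel's inequality. (The deficit equals ||v − Σ <v,e_j> e_j||^2, the squared distance from v to span{e_j}.)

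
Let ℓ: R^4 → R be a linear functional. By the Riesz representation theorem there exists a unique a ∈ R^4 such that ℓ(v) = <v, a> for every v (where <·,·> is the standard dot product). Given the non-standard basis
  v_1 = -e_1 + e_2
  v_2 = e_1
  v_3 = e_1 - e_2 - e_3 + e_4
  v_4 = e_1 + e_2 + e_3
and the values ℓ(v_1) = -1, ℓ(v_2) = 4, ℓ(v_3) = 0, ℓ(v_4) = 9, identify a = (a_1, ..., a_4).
a = (4, 3, 2, 1)

Write a = (a_1, ..., a_4) in the standard basis. For each basis vector v_i, ℓ(v_i) = <v_i, a> is a linear equation in the a_j's. Collect the n equations into a matrix system V a = ℓ, where row i of V is v_i (expressed in the standard basis). Since V is invertible (lower-triangular with 1s on the diagonal, up to permutation), solve by back-substitution:
  V =
[[-1, 1, 0, 0],
 [1, 0, 0, 0],
 [1, -1, -1, 1],
 [1, 1, 1, 0]]
  V a = (-1, 4, 0, 9)
Solving gives a = (4, 3, 2, 1).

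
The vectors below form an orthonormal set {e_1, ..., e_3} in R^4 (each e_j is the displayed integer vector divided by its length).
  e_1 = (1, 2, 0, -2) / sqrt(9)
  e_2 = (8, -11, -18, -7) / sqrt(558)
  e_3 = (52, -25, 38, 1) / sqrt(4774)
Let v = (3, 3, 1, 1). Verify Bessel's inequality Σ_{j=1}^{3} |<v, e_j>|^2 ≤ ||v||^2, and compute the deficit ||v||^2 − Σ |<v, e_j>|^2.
Σ |<v, e_j>|^2 = 811/77; ||v||^2 = 20; deficit = 729/77

Write each e_j = u_j / sqrt(<u_j, u_j>) where u_j is the displayed integer vector. Then <v, e_j> = <v, u_j> / sqrt(<u_j, u_j>), so |<v, e_j>|^2 = <v, u_j>^2 / <u_j, u_j>.
Coefficients: <v, e_1> = 7/sqrt(9), <v, e_2> = -34/sqrt(558), <v, e_3> = 120/sqrt(4774).
Square and sum: Σ |<v, e_j>|^2 = 811/77.
Compute ||v||^2 = v·v = 20.
Deficit = 20 − 811/77 = 729/77 ≥ 0, confirming Bessel's inequality. (The deficit equals ||v − Σ <v,e_j> e_j||^2, the squared distance from v to span{e_j}.)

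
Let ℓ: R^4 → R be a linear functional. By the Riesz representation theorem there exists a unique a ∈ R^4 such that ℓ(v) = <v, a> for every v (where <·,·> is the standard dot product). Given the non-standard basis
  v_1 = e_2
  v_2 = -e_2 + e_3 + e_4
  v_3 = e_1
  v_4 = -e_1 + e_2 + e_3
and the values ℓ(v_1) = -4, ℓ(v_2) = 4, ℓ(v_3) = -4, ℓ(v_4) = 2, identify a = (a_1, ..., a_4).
a = (-4, -4, 2, -2)

Write a = (a_1, ..., a_4) in the standard basis. For each basis vector v_i, ℓ(v_i) = <v_i, a> is a linear equation in the a_j's. Collect the n equations into a matrix system V a = ℓ, where row i of V is v_i (expressed in the standard basis). Since V is invertible (lower-triangular with 1s on the diagonal, up to permutation), solve by back-substitution:
  V =
[[0, 1, 0, 0],
 [0, -1, 1, 1],
 [1, 0, 0, 0],
 [-1, 1, 1, 0]]
  V a = (-4, 4, -4, 2)
Solving gives a = (-4, -4, 2, -2).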